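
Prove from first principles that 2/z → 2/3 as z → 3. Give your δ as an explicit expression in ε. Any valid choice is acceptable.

δ = min(3/2, (9/4)ε)

Let ε > 0 be given. We seek δ > 0 such that 0 < |z − 3| < δ implies |2/z − (2/3)| < ε.
|2/z − (2/3)| = 2·|3 − z|/(3·|z|) = 2|z − 3|/(3|z|).
Restrict δ ≤ 3/2. Then |z − 3| < 3/2 gives |z| > 3/2, so 3|z| > 9/2.
Then |2/z − (2/3)| < 2|z − 3|/(9/2), which is < ε when |z − 3| < (9/4)ε.
Take δ = min(3/2, (9/4)ε). Then 0 < |z − 3| < δ gives both |z − 3| < 3/2 and |z − 3| < (9/4)ε, so |2/z − (2/3)| < ε.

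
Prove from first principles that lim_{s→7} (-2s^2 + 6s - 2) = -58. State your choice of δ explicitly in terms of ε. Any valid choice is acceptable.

δ = min(1, ε/24)

Fix ε > 0. We want δ > 0 such that 0 < |s − 7| < δ implies |(-2s^2 + 6s - 2) + 58| < ε.
(-2s^2 + 6s - 2) + 58 = -2s^2 + 6s + 56 = (s − 7)(-2s - 8).
So |(-2s^2 + 6s - 2) + 58| = |s − 7|·|-2s - 8|.
Require δ ≤ 1. Then |s − 7| < 1 gives |s| < 8, and by the triangle inequality |-2s - 8| ≤ 2·8 + 8 = 24.
Hence |(-2s^2 + 6s - 2) + 58| ≤ 24|s − 7| < ε provided |s − 7| < ε/24.
Take δ = min(1, ε/24). Then 0 < |s − 7| < δ gives both |s − 7| < 1 and |s − 7| < ε/24, so |(-2s^2 + 6s - 2) + 58| < ε.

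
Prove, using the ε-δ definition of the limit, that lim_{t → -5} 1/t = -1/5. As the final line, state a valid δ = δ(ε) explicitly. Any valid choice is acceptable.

Let ε > 0. We seek δ > 0 such that 0 < |t + 5| < δ implies |1/t + 1/5| < ε.
|1/t + 1/5| = |-5 − t|/(5·|t|) = |t + 5|/(5|t|).
Restrict δ ≤ 5/2. Then |t + 5| < 5/2 gives |t| > 5/2, so 5|t| > 25/2.
Then |1/t + 1/5| < |t + 5|/(25/2), which is < ε when |t + 5| < (25/2)ε.
Take δ = min(5/2, (25/2)ε). Then 0 < |t + 5| < δ gives both |t + 5| < 5/2 and |t + 5| < (25/2)ε, so |1/t + 1/5| < ε.

δ = min(5/2, (25/2)ε)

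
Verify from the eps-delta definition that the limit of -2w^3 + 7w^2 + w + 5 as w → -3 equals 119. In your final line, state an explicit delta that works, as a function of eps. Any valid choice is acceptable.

Let eps > 0 be given. We want delta > 0 such that 0 < |w + 3| < delta implies |(-2w^3 + 7w^2 + w + 5) − 119| < eps.
(-2w^3 + 7w^2 + w + 5) − 119 = -2w^3 + 7w^2 + w - 114 = (w + 3)(-2w^2 + 13w - 38).
So |(-2w^3 + 7w^2 + w + 5) − 119| = |w + 3|·|-2w^2 + 13w - 38|.
Require delta ≤ 1. Then |w + 3| < 1 gives |w| < 4, and by the triangle inequality |-2w^2 + 13w - 38| ≤ 2·4^2 + 13·4 + 38 = 122.
Hence |(-2w^3 + 7w^2 + w + 5) − 119| ≤ 122|w + 3| < eps provided |w + 3| < eps/122.
Take delta = min(1, eps/122). Then 0 < |w + 3| < delta gives both |w + 3| < 1 and |w + 3| < eps/122, so |(-2w^3 + 7w^2 + w + 5) − 119| < eps.

delta = min(1, eps/122)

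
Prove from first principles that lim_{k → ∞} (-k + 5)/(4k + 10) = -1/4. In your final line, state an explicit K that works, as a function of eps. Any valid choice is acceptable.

K = (15/8)/eps

Suppose eps > 0. For k ≥ 1, |(-k + 5)/(4k + 10) + 1/4| = |30|/(4(4k + 10)) = 30/(4(4k + 10)).
Since 4k + 10 ≥ 4k for k ≥ 1, this is ≤ 30/(4·4k) = (15/8)/k.
So |(-k + 5)/(4k + 10) + 1/4| < eps whenever k > (15/8)/eps.
Take K = (15/8)/eps. If k > K then |(-k + 5)/(4k + 10) + 1/4| ≤ (15/8)/k < eps.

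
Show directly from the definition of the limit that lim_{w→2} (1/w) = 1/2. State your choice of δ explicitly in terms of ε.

δ = min(1, 2ε)

Let ε > 0. We seek δ > 0 such that 0 < |w − 2| < δ implies |1/w − (1/2)| < ε.
|1/w − (1/2)| = |2 − w|/(2·|w|) = |w − 2|/(2|w|).
Require δ ≤ 1 so that |w| > 2 − 1 = 1, hence 2|w| > 2.
Then |1/w − (1/2)| < |w − 2|/2, which is < ε when |w − 2| < 2ε.
Take δ = min(1, 2ε). Then 0 < |w − 2| < δ gives both |w − 2| < 1 and |w − 2| < 2ε, so |1/w − (1/2)| < ε.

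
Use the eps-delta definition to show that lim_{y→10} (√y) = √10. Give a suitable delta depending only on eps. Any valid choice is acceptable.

Let eps > 0 be given. We want delta > 0 such that 0 < |y − 10| < delta implies |√y − √10| < eps.
Multiplying by the conjugate, |√y − √10| = |y − 10|/(√y + √10).
Restrict delta ≤ 10 so that |y − 10| < 10 forces y > 0, and then √y + √10 > √10.
Hence |√y − √10| < |y − 10|/√10, which is < eps once |y − 10| < √10·eps.
Take delta = min(10, √10·eps). If 0 < |y − 10| < delta then y > 0 and |√y − √10| < |y − 10|/√10 < eps.

delta = min(10, √10·eps)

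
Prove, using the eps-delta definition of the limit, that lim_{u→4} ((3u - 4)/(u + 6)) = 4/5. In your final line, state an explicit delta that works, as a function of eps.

Let eps > 0 be given. We want delta > 0 with 0 < |u − 4| < delta ⇒ |(3u - 4)/(u + 6) − (4/5)| < eps.
Combining over a common denominator, (3u - 4)/(u + 6) − (4/5) = [(3u - 4)·10 − 8·(u + 6)] / [10·(u + 6)] = 22(u − 4) / (10(u + 6)).
So |(3u - 4)/(u + 6) − (4/5)| = 22|u − 4| / (10·|u + 6|).
Require delta ≤ 5, so |u + 6| ≥ |10| − |u − 4| > 10 − 5 = 5.
Hence |(3u - 4)/(u + 6) − (4/5)| < 22|u − 4|/(10·5) = (11/25)|u − 4|, which is < eps once |u − 4| < (25/11)eps.
Take delta = min(5, (25/11)eps). Then 0 < |u − 4| < delta forces both bounds, so |(3u - 4)/(u + 6) − (4/5)| < eps.

delta = min(5, (25/11)eps)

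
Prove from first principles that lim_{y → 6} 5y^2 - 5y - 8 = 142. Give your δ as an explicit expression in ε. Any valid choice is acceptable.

δ = min(2, ε/65)

Let ε > 0. We want δ > 0 such that 0 < |y − 6| < δ implies |(5y^2 - 5y - 8) − 142| < ε.
(5y^2 - 5y - 8) − 142 = 5y^2 - 5y - 150 = (y − 6)(5y + 25).
So |(5y^2 - 5y - 8) − 142| = |y − 6|·|5y + 25|.
Require δ ≤ 2. Then |y − 6| < 2 gives |y| < 8, and by the triangle inequality |5y + 25| ≤ 5·8 + 25 = 65.
Hence |(5y^2 - 5y - 8) − 142| ≤ 65|y − 6| < ε provided |y − 6| < ε/65.
Choosing δ = min(2, ε/65) ensures both conditions, hence |(5y^2 - 5y - 8) − 142| < ε.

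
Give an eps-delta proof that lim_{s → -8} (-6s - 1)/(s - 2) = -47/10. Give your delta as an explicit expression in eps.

Suppose eps > 0. We want delta > 0 with 0 < |s + 8| < delta ⇒ |(-6s - 1)/(s - 2) + 47/10| < eps.
Combining over a common denominator, (-6s - 1)/(s - 2) + 47/10 = [(-6s - 1)·(-10) − 47·(s - 2)] / [(-10)·(s - 2)] = 13(s + 8) / ((-10)(s - 2)).
So |(-6s - 1)/(s - 2) + 47/10| = 13|s + 8| / (10·|s − 2|).
Require delta ≤ 5, so |s − 2| ≥ |-10| − |s + 8| > 10 − 5 = 5.
Hence |(-6s - 1)/(s - 2) + 47/10| < 13|s + 8|/(10·5) = (13/50)|s + 8|, which is < eps once |s + 8| < (50/13)eps.
Take delta = min(5, (50/13)eps). Then 0 < |s + 8| < delta forces both bounds, so |(-6s - 1)/(s - 2) + 47/10| < eps.

delta = min(5, (50/13)eps)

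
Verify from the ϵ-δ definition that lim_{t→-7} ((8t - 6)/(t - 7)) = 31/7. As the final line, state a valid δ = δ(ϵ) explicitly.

Suppose ϵ > 0. We want δ > 0 with 0 < |t + 7| < δ ⇒ |(8t - 6)/(t - 7) − (31/7)| < ϵ.
Combining over a common denominator, (8t - 6)/(t - 7) − (31/7) = [(8t - 6)·(-14) − (-62)·(t - 7)] / [(-14)·(t - 7)] = -50(t + 7) / ((-14)(t - 7)).
So |(8t - 6)/(t - 7) − (31/7)| = 50|t + 7| / (14·|t − 7|).
Restrict δ ≤ 7. Then |t + 7| < 7 gives |t − 7| = |(t + 7) + (-14)| ≥ 14 − 7 = 7.
Hence |(8t - 6)/(t - 7) − (31/7)| < 50|t + 7|/(14·7) = (25/49)|t + 7|, which is < ϵ once |t + 7| < (49/25)ϵ.
Take δ = min(7, (49/25)ϵ). Then 0 < |t + 7| < δ forces both bounds, so |(8t - 6)/(t - 7) − (31/7)| < ϵ.

δ = min(7, (49/25)ϵ)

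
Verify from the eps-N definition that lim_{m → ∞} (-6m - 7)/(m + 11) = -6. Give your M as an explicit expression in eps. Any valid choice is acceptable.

Fix eps > 0. For m ≥ 1, |(-6m - 7)/(m + 11) + 6| = |59|/((m + 11)) = 59/((m + 11)).
Since m + 11 ≥ m for m ≥ 1, this is ≤ 59/(m) = 59/m.
So |(-6m - 7)/(m + 11) + 6| < eps whenever m > 59/eps.
Take M = 59/eps. If m > M then |(-6m - 7)/(m + 11) + 6| ≤ 59/m < eps.

M = 59/eps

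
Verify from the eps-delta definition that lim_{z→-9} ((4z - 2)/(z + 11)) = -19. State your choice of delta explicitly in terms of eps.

Let eps > 0. We want delta > 0 with 0 < |z + 9| < delta ⇒ |(4z - 2)/(z + 11) + 19| < eps.
Combining over a common denominator, (4z - 2)/(z + 11) + 19 = [(4z - 2)·2 − (-38)·(z + 11)] / [2·(z + 11)] = 46(z + 9) / (2(z + 11)).
So |(4z - 2)/(z + 11) + 19| = 46|z + 9| / (2·|z + 11|).
Require delta ≤ 1, so |z + 11| ≥ |2| − |z + 9| > 2 − 1 = 1.
Hence |(4z - 2)/(z + 11) + 19| < 46|z + 9|/(2·1) = 23|z + 9|, which is < eps once |z + 9| < (1/23)eps.
Take delta = min(1, (1/23)eps). Then 0 < |z + 9| < delta forces both bounds, so |(4z - 2)/(z + 11) + 19| < eps.

delta = min(1, (1/23)eps)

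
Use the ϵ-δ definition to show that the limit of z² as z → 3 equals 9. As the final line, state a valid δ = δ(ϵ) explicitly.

δ = min(1, ϵ/7)

Let ϵ > 0 be given. We seek δ > 0 with 0 < |z − 3| < δ ⇒ |z² − 9| < ϵ.
Factor: z² − 9 = (z − 3)(z + 3), so |z² − 9| = |z − 3|·|z + 3|.
Restrict δ ≤ 1. Then |z − 3| < 1 gives |z| < 4, so by the triangle inequality |z + 3| ≤ 4 + 3 = 7.
Hence |z² − 9| ≤ 7|z − 3|, which is < ϵ once |z − 3| < ϵ/7.
Take δ = min(1, ϵ/7). If 0 < |z − 3| < δ then both bounds hold and |z² − 9| ≤ 7|z − 3| < 7·(ϵ/7) = ϵ.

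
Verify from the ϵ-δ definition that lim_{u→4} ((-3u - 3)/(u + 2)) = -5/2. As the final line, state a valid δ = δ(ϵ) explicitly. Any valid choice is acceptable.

δ = min(3, 6ϵ)

Suppose ϵ > 0. We want δ > 0 with 0 < |u − 4| < δ ⇒ |(-3u - 3)/(u + 2) + 5/2| < ϵ.
Combining over a common denominator, (-3u - 3)/(u + 2) + 5/2 = [(-3u - 3)·6 − (-15)·(u + 2)] / [6·(u + 2)] = -3(u − 4) / (6(u + 2)).
So |(-3u - 3)/(u + 2) + 5/2| = 3|u − 4| / (6·|u + 2|).
Require δ ≤ 3, so |u + 2| ≥ |6| − |u − 4| > 6 − 3 = 3.
Hence |(-3u - 3)/(u + 2) + 5/2| < 3|u − 4|/(6·3) = (1/6)|u − 4|, which is < ϵ once |u − 4| < 6ϵ.
Take δ = min(3, 6ϵ). Then 0 < |u − 4| < δ forces both bounds, so |(-3u - 3)/(u + 2) + 5/2| < ϵ.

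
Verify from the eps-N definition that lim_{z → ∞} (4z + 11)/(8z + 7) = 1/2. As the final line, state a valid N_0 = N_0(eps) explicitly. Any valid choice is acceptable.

N_0 = (15/16)/eps

Suppose eps > 0. We seek N_0 > 0 such that z > N_0 implies |(4z + 11)/(8z + 7) − (1/2)| < eps.
(4z + 11)/(8z + 7) − (1/2) = (8(4z + 11) − 4(8z + 7)) / (8(8z + 7)) = 60/(8(8z + 7)).
For z > 0 we have 8z + 7 > 8z, so |(4z + 11)/(8z + 7) − (1/2)| = 60/(8(8z + 7)) < 60/(8·8z) = (15/16)/z.
Thus |(4z + 11)/(8z + 7) − (1/2)| < eps whenever z > (15/16)/eps.
Take N_0 = (15/16)/eps. If z > N_0 then |(4z + 11)/(8z + 7) − (1/2)| < (15/16)/z < eps.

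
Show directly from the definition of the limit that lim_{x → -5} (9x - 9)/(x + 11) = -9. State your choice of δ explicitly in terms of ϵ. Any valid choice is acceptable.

Suppose ϵ > 0. We want δ > 0 with 0 < |x + 5| < δ ⇒ |(9x - 9)/(x + 11) + 9| < ϵ.
Combining over a common denominator, (9x - 9)/(x + 11) + 9 = [(9x - 9)·6 − (-54)·(x + 11)] / [6·(x + 11)] = 108(x + 5) / (6(x + 11)).
So |(9x - 9)/(x + 11) + 9| = 108|x + 5| / (6·|x + 11|).
Restrict δ ≤ 3. Then |x + 5| < 3 gives |x + 11| = |(x + 5) + 6| ≥ 6 − 3 = 3.
Hence |(9x - 9)/(x + 11) + 9| < 108|x + 5|/(6·3) = 6|x + 5|, which is < ϵ once |x + 5| < (1/6)ϵ.
Take δ = min(3, (1/6)ϵ). Then 0 < |x + 5| < δ forces both bounds, so |(9x - 9)/(x + 11) + 9| < ϵ.

δ = min(3, (1/6)ϵ)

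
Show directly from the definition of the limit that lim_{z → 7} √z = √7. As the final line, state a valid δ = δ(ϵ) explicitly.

Let ϵ > 0 be given. We want δ > 0 such that 0 < |z − 7| < δ implies |√z − √7| < ϵ.
Rationalise: √z − √7 = (z − 7)/(√z + √7), so |√z − √7| = |z − 7|/(√z + √7).
Restrict δ ≤ 7 so that |z − 7| < 7 forces z > 0, and then √z + √7 > √7.
Hence |√z − √7| < |z − 7|/√7, which is < ϵ once |z − 7| < √7·ϵ.
Take δ = min(7, √7·ϵ). If 0 < |z − 7| < δ then z > 0 and |√z − √7| < |z − 7|/√7 < ϵ.

δ = min(7, √7·ϵ)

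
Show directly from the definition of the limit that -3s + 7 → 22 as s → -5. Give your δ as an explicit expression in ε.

Suppose ε > 0. We need δ > 0 so that 0 < |s + 5| < δ implies |(-3s + 7) − 22| < ε.
Since (-3s + 7) − 22 = -3(s + 5), we have |(-3s + 7) − 22| = 3|s + 5|.
Thus it suffices that |s + 5| < ε/3.
Choosing δ = ε/3 gives |(-3s + 7) − 22| = 3|s + 5| < ε whenever |s + 5| < δ.

δ = ε/3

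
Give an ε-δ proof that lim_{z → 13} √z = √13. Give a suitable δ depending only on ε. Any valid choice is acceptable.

δ = min(13, √13·ε)

Fix ε > 0. We want δ > 0 such that 0 < |z − 13| < δ implies |√z − √13| < ε.
Rationalise: √z − √13 = (z − 13)/(√z + √13), so |√z − √13| = |z − 13|/(√z + √13).
Restrict δ ≤ 13 so that |z − 13| < 13 forces z > 0, and then √z + √13 > √13.
Hence |√z − √13| < |z − 13|/√13, which is < ε once |z − 13| < √13·ε.
Take δ = min(13, √13·ε). If 0 < |z − 13| < δ then z > 0 and |√z − √13| < |z − 13|/√13 < ε.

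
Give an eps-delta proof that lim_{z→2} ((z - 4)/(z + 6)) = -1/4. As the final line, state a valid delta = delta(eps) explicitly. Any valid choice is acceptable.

delta = min(4, (16/5)eps)

Let eps > 0 be given. We want delta > 0 with 0 < |z − 2| < delta ⇒ |(z - 4)/(z + 6) + 1/4| < eps.
Combining over a common denominator, (z - 4)/(z + 6) + 1/4 = [(z - 4)·8 − (-2)·(z + 6)] / [8·(z + 6)] = 10(z − 2) / (8(z + 6)).
So |(z - 4)/(z + 6) + 1/4| = 10|z − 2| / (8·|z + 6|).
Require delta ≤ 4, so |z + 6| ≥ |8| − |z − 2| > 8 − 4 = 4.
Hence |(z - 4)/(z + 6) + 1/4| < 10|z − 2|/(8·4) = (5/16)|z − 2|, which is < eps once |z − 2| < (16/5)eps.
Take delta = min(4, (16/5)eps). Then 0 < |z − 2| < delta forces both bounds, so |(z - 4)/(z + 6) + 1/4| < eps.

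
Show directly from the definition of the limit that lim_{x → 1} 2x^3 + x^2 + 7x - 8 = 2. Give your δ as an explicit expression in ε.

δ = min(1, ε/24)

Fix ε > 0. We want δ > 0 such that 0 < |x − 1| < δ implies |(2x^3 + x^2 + 7x - 8) − 2| < ε.
(2x^3 + x^2 + 7x - 8) − 2 = 2x^3 + x^2 + 7x - 10 = (x − 1)(2x^2 + 3x + 10).
So |(2x^3 + x^2 + 7x - 8) − 2| = |x − 1|·|2x^2 + 3x + 10|.
Require δ ≤ 1. Then |x − 1| < 1 gives |x| < 2, and by the triangle inequality |2x^2 + 3x + 10| ≤ 2·2^2 + 3·2 + 10 = 24.
Hence |(2x^3 + x^2 + 7x - 8) − 2| ≤ 24|x − 1| < ε provided |x − 1| < ε/24.
Take δ = min(1, ε/24). Then 0 < |x − 1| < δ gives both |x − 1| < 1 and |x − 1| < ε/24, so |(2x^3 + x^2 + 7x - 8) − 2| < ε.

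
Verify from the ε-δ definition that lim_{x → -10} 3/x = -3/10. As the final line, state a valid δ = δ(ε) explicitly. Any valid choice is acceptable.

δ = min(5, (50/3)ε)

Let ε > 0. We seek δ > 0 such that 0 < |x + 10| < δ implies |3/x + 3/10| < ε.
|3/x + 3/10| = 3·|-10 − x|/(10·|x|) = 3|x + 10|/(10|x|).
Require δ ≤ 5 so that |x| > 10 − 5 = 5, hence 10|x| > 50.
Then |3/x + 3/10| < 3|x + 10|/50, which is < ε when |x + 10| < (50/3)ε.
Take δ = min(5, (50/3)ε). Then 0 < |x + 10| < δ gives both |x + 10| < 5 and |x + 10| < (50/3)ε, so |3/x + 3/10| < ε.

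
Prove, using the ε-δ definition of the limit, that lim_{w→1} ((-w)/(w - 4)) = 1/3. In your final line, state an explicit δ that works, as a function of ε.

Fix ε > 0. We want δ > 0 with 0 < |w − 1| < δ ⇒ |(-w)/(w - 4) − (1/3)| < ε.
Combining over a common denominator, (-w)/(w - 4) − (1/3) = [(-w)·(-3) − (-1)·(w - 4)] / [(-3)·(w - 4)] = 4(w − 1) / ((-3)(w - 4)).
So |(-w)/(w - 4) − (1/3)| = 4|w − 1| / (3·|w − 4|).
Require δ ≤ 3/2, so |w − 4| ≥ |-3| − |w − 1| > 3 − 3/2 = 3/2.
Hence |(-w)/(w - 4) − (1/3)| < 4|w − 1|/(3·(3/2)) = (8/9)|w − 1|, which is < ε once |w − 1| < (9/8)ε.
Take δ = min(3/2, (9/8)ε). Then 0 < |w − 1| < δ forces both bounds, so |(-w)/(w - 4) − (1/3)| < ε.

δ = min(3/2, (9/8)ε)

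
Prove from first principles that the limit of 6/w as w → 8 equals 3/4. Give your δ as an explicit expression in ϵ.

δ = min(4, (16/3)ϵ)

Let ϵ > 0. We seek δ > 0 such that 0 < |w − 8| < δ implies |6/w − (3/4)| < ϵ.
|6/w − (3/4)| = 6·|8 − w|/(8·|w|) = 6|w − 8|/(8|w|).
Restrict δ ≤ 4. Then |w − 8| < 4 gives |w| > 4, so 8|w| > 32.
Then |6/w − (3/4)| < 6|w − 8|/32, which is < ϵ when |w − 8| < (16/3)ϵ.
Take δ = min(4, (16/3)ϵ). Then 0 < |w − 8| < δ gives both |w − 8| < 4 and |w − 8| < (16/3)ϵ, so |6/w − (3/4)| < ϵ.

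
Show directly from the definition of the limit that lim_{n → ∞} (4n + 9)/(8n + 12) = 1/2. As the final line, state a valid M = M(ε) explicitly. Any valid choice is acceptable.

M = (3/8)/ε

Let ε > 0. For n ≥ 1, |(4n + 9)/(8n + 12) − (1/2)| = |24|/(8(8n + 12)) = 24/(8(8n + 12)).
Since 8n + 12 ≥ 8n for n ≥ 1, this is ≤ 24/(8·8n) = (3/8)/n.
So |(4n + 9)/(8n + 12) − (1/2)| < ε whenever n > (3/8)/ε.
Take M = (3/8)/ε. If n > M then |(4n + 9)/(8n + 12) − (1/2)| ≤ (3/8)/n < ε.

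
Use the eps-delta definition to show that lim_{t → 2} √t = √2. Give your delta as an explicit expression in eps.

delta = min(2, √2·eps)

Fix eps > 0. We want delta > 0 such that 0 < |t − 2| < delta implies |√t − √2| < eps.
Multiplying by the conjugate, |√t − √2| = |t − 2|/(√t + √2).
Restrict delta ≤ 2 so that |t − 2| < 2 forces t > 0, and then √t + √2 > √2.
Hence |√t − √2| < |t − 2|/√2, which is < eps once |t − 2| < √2·eps.
Take delta = min(2, √2·eps). If 0 < |t − 2| < delta then t > 0 and |√t − √2| < |t − 2|/√2 < eps.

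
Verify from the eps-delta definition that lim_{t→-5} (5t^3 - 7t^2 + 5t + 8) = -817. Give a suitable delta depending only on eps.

Let eps > 0 be given. We want delta > 0 such that 0 < |t + 5| < delta implies |(5t^3 - 7t^2 + 5t + 8) + 817| < eps.
(5t^3 - 7t^2 + 5t + 8) + 817 = 5t^3 - 7t^2 + 5t + 825 = (t + 5)(5t^2 - 32t + 165).
So |(5t^3 - 7t^2 + 5t + 8) + 817| = |t + 5|·|5t^2 - 32t + 165|.
Require delta ≤ 1. Then |t + 5| < 1 gives |t| < 6, and by the triangle inequality |5t^2 - 32t + 165| ≤ 5·6^2 + 32·6 + 165 = 537.
Hence |(5t^3 - 7t^2 + 5t + 8) + 817| ≤ 537|t + 5| < eps provided |t + 5| < eps/537.
Take delta = min(1, eps/537). Then 0 < |t + 5| < delta gives both |t + 5| < 1 and |t + 5| < eps/537, so |(5t^3 - 7t^2 + 5t + 8) + 817| < eps.

delta = min(1, eps/537)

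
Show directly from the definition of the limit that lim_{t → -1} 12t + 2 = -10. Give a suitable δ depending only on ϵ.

δ = ϵ/12

Suppose ϵ > 0. We need δ > 0 so that 0 < |t + 1| < δ implies |(12t + 2) + 10| < ϵ.
|(12t + 2) + 10| = |12t + 12| = 12|t + 1|.
So 12|t + 1| < ϵ exactly when |t + 1| < ϵ/12.
Take δ = ϵ/12. If 0 < |t + 1| < δ then |(12t + 2) + 10| = 12|t + 1| < 12·(ϵ/12) = ϵ.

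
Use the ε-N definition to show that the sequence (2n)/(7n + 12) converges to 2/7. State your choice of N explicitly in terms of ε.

N = (24/49)/ε

Suppose ε > 0. For n ≥ 1, |(2n)/(7n + 12) − (2/7)| = |-24|/(7(7n + 12)) = 24/(7(7n + 12)).
Since 7n + 12 ≥ 7n for n ≥ 1, this is ≤ 24/(7·7n) = (24/49)/n.
So |(2n)/(7n + 12) − (2/7)| < ε whenever n > (24/49)/ε.
Take N = (24/49)/ε. If n > N then |(2n)/(7n + 12) − (2/7)| ≤ (24/49)/n < ε.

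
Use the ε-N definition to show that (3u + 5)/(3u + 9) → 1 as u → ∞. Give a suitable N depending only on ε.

N = (4/3)/ε

Suppose ε > 0. We seek N > 0 such that u > N implies |(3u + 5)/(3u + 9) − 1| < ε.
(3u + 5)/(3u + 9) − 1 = (3(3u + 5) − 3(3u + 9)) / (3(3u + 9)) = -12/(3(3u + 9)).
For u > 0 we have 3u + 9 > 3u, so |(3u + 5)/(3u + 9) − 1| = 12/(3(3u + 9)) < 12/(3·3u) = (4/3)/u.
Thus |(3u + 5)/(3u + 9) − 1| < ε whenever u > (4/3)/ε.
Take N = (4/3)/ε. If u > N then |(3u + 5)/(3u + 9) − 1| < (4/3)/u < ε.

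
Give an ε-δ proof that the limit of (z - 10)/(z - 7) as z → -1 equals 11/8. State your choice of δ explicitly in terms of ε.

δ = min(4, (32/3)ε)

Let ε > 0. We want δ > 0 with 0 < |z + 1| < δ ⇒ |(z - 10)/(z - 7) − (11/8)| < ε.
Combining over a common denominator, (z - 10)/(z - 7) − (11/8) = [(z - 10)·(-8) − (-11)·(z - 7)] / [(-8)·(z - 7)] = 3(z + 1) / ((-8)(z - 7)).
So |(z - 10)/(z - 7) − (11/8)| = 3|z + 1| / (8·|z − 7|).
Require δ ≤ 4, so |z − 7| ≥ |-8| − |z + 1| > 8 − 4 = 4.
Hence |(z - 10)/(z - 7) − (11/8)| < 3|z + 1|/(8·4) = (3/32)|z + 1|, which is < ε once |z + 1| < (32/3)ε.
Take δ = min(4, (32/3)ε). Then 0 < |z + 1| < δ forces both bounds, so |(z - 10)/(z - 7) − (11/8)| < ε.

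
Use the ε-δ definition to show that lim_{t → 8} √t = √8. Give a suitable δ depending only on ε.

δ = min(8, √8·ε)

Let ε > 0 be given. We want δ > 0 such that 0 < |t − 8| < δ implies |√t − √8| < ε.
Rationalise: √t − √8 = (t − 8)/(√t + √8), so |√t − √8| = |t − 8|/(√t + √8).
Restrict δ ≤ 8 so that |t − 8| < 8 forces t > 0, and then √t + √8 > √8.
Hence |√t − √8| < |t − 8|/√8, which is < ε once |t − 8| < √8·ε.
Take δ = min(8, √8·ε). If 0 < |t − 8| < δ then t > 0 and |√t − √8| < |t − 8|/√8 < ε.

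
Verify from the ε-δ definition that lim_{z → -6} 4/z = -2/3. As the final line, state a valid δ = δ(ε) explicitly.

δ = min(3, (9/2)ε)

Let ε > 0 be given. We seek δ > 0 such that 0 < |z + 6| < δ implies |4/z + 2/3| < ε.
|4/z + 2/3| = 4·|-6 − z|/(6·|z|) = 4|z + 6|/(6|z|).
Require δ ≤ 3 so that |z| > 6 − 3 = 3, hence 6|z| > 18.
Then |4/z + 2/3| < 4|z + 6|/18, which is < ε when |z + 6| < (9/2)ε.
Take δ = min(3, (9/2)ε). Then 0 < |z + 6| < δ gives both |z + 6| < 3 and |z + 6| < (9/2)ε, so |4/z + 2/3| < ε.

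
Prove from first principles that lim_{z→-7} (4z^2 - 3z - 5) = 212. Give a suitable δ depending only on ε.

δ = min(1, ε/63)

Let ε > 0. We want δ > 0 such that 0 < |z + 7| < δ implies |(4z^2 - 3z - 5) − 212| < ε.
(4z^2 - 3z - 5) − 212 = 4z^2 - 3z - 217 = (z + 7)(4z - 31).
So |(4z^2 - 3z - 5) − 212| = |z + 7|·|4z - 31|.
Assume first that |z + 7| < 1, so |z| < 8. Then |4z - 31| ≤ 4·8 + 31 = 63.
Hence |(4z^2 - 3z - 5) − 212| ≤ 63|z + 7| < ε provided |z + 7| < ε/63.
Take δ = min(1, ε/63). Then 0 < |z + 7| < δ gives both |z + 7| < 1 and |z + 7| < ε/63, so |(4z^2 - 3z - 5) − 212| < ε.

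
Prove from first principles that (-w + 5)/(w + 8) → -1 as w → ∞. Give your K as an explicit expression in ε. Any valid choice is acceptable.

K = 13/ε

Fix ε > 0. We seek K > 0 such that w > K implies |(-w + 5)/(w + 8) + 1| < ε.
(-w + 5)/(w + 8) + 1 = ((-w + 5) − (-1)(w + 8)) / ((w + 8)) = 13/((w + 8)).
For w > 0 we have w + 8 > w, so |(-w + 5)/(w + 8) + 1| = 13/((w + 8)) < 13/(w) = 13/w.
Thus |(-w + 5)/(w + 8) + 1| < ε whenever w > 13/ε.
Take K = 13/ε. If w > K then |(-w + 5)/(w + 8) + 1| < 13/w < ε.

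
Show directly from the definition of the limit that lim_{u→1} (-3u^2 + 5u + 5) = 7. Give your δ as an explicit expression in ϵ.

Suppose ϵ > 0. We want δ > 0 such that 0 < |u − 1| < δ implies |(-3u^2 + 5u + 5) − 7| < ϵ.
(-3u^2 + 5u + 5) − 7 = -3u^2 + 5u - 2 = (u − 1)(-3u + 2).
So |(-3u^2 + 5u + 5) − 7| = |u − 1|·|-3u + 2|.
Require δ ≤ 1. Then |u − 1| < 1 gives |u| < 2, and by the triangle inequality |-3u + 2| ≤ 3·2 + 2 = 8.
Hence |(-3u^2 + 5u + 5) − 7| ≤ 8|u − 1| < ϵ provided |u − 1| < ϵ/8.
Take δ = min(1, ϵ/8). Then 0 < |u − 1| < δ gives both |u − 1| < 1 and |u − 1| < ϵ/8, so |(-3u^2 + 5u + 5) − 7| < ϵ.

δ = min(1, ϵ/8)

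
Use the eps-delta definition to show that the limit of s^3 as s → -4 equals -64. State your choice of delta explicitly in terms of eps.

Fix eps > 0. We seek delta > 0 with 0 < |s + 4| < delta ⇒ |s^3 + 64| < eps.
Factor: s^3 + 64 = (s + 4)(s^2 - 4s + 16), so |s^3 + 64| = |s + 4|·|s^2 - 4s + 16|.
Impose delta ≤ 1 so that |s| < 5; then |s^2 - 4s + 16| ≤ 61.
Hence |s^3 + 64| ≤ 61|s + 4|, which is < eps once |s + 4| < eps/61.
Take delta = min(1, eps/61). If 0 < |s + 4| < delta then both bounds hold and |s^3 + 64| ≤ 61|s + 4| < 61·(eps/61) = eps.

delta = min(1, eps/61)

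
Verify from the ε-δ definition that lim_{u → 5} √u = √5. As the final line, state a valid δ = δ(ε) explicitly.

δ = min(5, √5·ε)

Suppose ε > 0. We want δ > 0 such that 0 < |u − 5| < δ implies |√u − √5| < ε.
Multiplying by the conjugate, |√u − √5| = |u − 5|/(√u + √5).
Restrict δ ≤ 5 so that |u − 5| < 5 forces u > 0, and then √u + √5 > √5.
Hence |√u − √5| < |u − 5|/√5, which is < ε once |u − 5| < √5·ε.
Take δ = min(5, √5·ε). If 0 < |u − 5| < δ then u > 0 and |√u − √5| < |u − 5|/√5 < ε.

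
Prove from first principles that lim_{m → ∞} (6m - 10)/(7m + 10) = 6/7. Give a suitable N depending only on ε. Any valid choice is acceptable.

N = (130/49)/ε

Let ε > 0 be given. For m ≥ 1, |(6m - 10)/(7m + 10) − (6/7)| = |-130|/(7(7m + 10)) = 130/(7(7m + 10)).
Since 7m + 10 ≥ 7m for m ≥ 1, this is ≤ 130/(7·7m) = (130/49)/m.
So |(6m - 10)/(7m + 10) − (6/7)| < ε whenever m > (130/49)/ε.
Take N = (130/49)/ε. If m > N then |(6m - 10)/(7m + 10) − (6/7)| ≤ (130/49)/m < ε.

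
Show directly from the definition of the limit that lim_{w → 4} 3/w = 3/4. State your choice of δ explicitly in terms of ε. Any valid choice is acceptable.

δ = min(2, (8/3)ε)

Suppose ε > 0. We seek δ > 0 such that 0 < |w − 4| < δ implies |3/w − (3/4)| < ε.
|3/w − (3/4)| = 3·|4 − w|/(4·|w|) = 3|w − 4|/(4|w|).
Require δ ≤ 2 so that |w| > 4 − 2 = 2, hence 4|w| > 8.
Then |3/w − (3/4)| < 3|w − 4|/8, which is < ε when |w − 4| < (8/3)ε.
Take δ = min(2, (8/3)ε). Then 0 < |w − 4| < δ gives both |w − 4| < 2 and |w − 4| < (8/3)ε, so |3/w − (3/4)| < ε.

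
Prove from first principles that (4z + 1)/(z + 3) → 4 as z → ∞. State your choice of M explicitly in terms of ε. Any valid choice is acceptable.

Suppose ε > 0. We seek M > 0 such that z > M implies |(4z + 1)/(z + 3) − 4| < ε.
(4z + 1)/(z + 3) − 4 = ((4z + 1) − 4(z + 3)) / ((z + 3)) = -11/((z + 3)).
For z > 0 we have z + 3 > z, so |(4z + 1)/(z + 3) − 4| = 11/((z + 3)) < 11/(z) = 11/z.
Thus |(4z + 1)/(z + 3) − 4| < ε whenever z > 11/ε.
Take M = 11/ε. If z > M then |(4z + 1)/(z + 3) − 4| < 11/z < ε.

M = 11/ε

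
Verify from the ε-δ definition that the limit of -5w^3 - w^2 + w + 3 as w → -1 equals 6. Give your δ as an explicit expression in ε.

Let ε > 0. We want δ > 0 such that 0 < |w + 1| < δ implies |(-5w^3 - w^2 + w + 3) − 6| < ε.
(-5w^3 - w^2 + w + 3) − 6 = -5w^3 - w^2 + w - 3 = (w + 1)(-5w^2 + 4w - 3).
So |(-5w^3 - w^2 + w + 3) − 6| = |w + 1|·|-5w^2 + 4w - 3|.
Require δ ≤ 2. Then |w + 1| < 2 gives |w| < 3, and by the triangle inequality |-5w^2 + 4w - 3| ≤ 5·3^2 + 4·3 + 3 = 60.
Hence |(-5w^3 - w^2 + w + 3) − 6| ≤ 60|w + 1| < ε provided |w + 1| < ε/60.
Take δ = min(2, ε/60). Then 0 < |w + 1| < δ gives both |w + 1| < 2 and |w + 1| < ε/60, so |(-5w^3 - w^2 + w + 3) − 6| < ε.

δ = min(2, ε/60)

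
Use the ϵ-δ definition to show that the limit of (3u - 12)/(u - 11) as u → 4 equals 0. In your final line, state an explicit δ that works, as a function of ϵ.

Let ϵ > 0. We want δ > 0 with 0 < |u − 4| < δ ⇒ |(3u - 12)/(u - 11) − 0| < ϵ.
Combining over a common denominator, (3u - 12)/(u - 11) − 0 = [(3u - 12)·(-7) − 0·(u - 11)] / [(-7)·(u - 11)] = -21(u − 4) / ((-7)(u - 11)).
So |(3u - 12)/(u - 11) − 0| = 21|u − 4| / (7·|u − 11|).
Restrict δ ≤ 7/2. Then |u − 4| < 7/2 gives |u − 11| = |(u − 4) + (-7)| ≥ 7 − 7/2 = 7/2.
Hence |(3u - 12)/(u - 11) − 0| < 21|u − 4|/(7·(7/2)) = (6/7)|u − 4|, which is < ϵ once |u − 4| < (7/6)ϵ.
Take δ = min(7/2, (7/6)ϵ). Then 0 < |u − 4| < δ forces both bounds, so |(3u - 12)/(u - 11) − 0| < ϵ.

δ = min(7/2, (7/6)ϵ)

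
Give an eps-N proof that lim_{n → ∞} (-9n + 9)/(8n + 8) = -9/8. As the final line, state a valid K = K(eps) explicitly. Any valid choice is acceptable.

Let eps > 0 be given. For n ≥ 1, |(-9n + 9)/(8n + 8) + 9/8| = |144|/(8(8n + 8)) = 144/(8(8n + 8)).
Since 8n + 8 ≥ 8n for n ≥ 1, this is ≤ 144/(8·8n) = (9/4)/n.
So |(-9n + 9)/(8n + 8) + 9/8| < eps whenever n > (9/4)/eps.
Take K = (9/4)/eps. If n > K then |(-9n + 9)/(8n + 8) + 9/8| ≤ (9/4)/n < eps.

K = (9/4)/eps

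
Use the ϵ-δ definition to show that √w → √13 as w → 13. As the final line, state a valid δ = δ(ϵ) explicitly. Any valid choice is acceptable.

δ = min(13, √13·ϵ)

Suppose ϵ > 0. We want δ > 0 such that 0 < |w − 13| < δ implies |√w − √13| < ϵ.
Rationalise: √w − √13 = (w − 13)/(√w + √13), so |√w − √13| = |w − 13|/(√w + √13).
Restrict δ ≤ 13 so that |w − 13| < 13 forces w > 0, and then √w + √13 > √13.
Hence |√w − √13| < |w − 13|/√13, which is < ϵ once |w − 13| < √13·ϵ.
Take δ = min(13, √13·ϵ). If 0 < |w − 13| < δ then w > 0 and |√w − √13| < |w − 13|/√13 < ϵ.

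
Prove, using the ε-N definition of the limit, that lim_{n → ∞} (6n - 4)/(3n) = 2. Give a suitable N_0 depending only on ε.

Let ε > 0. For n ≥ 1, |(6n - 4)/(3n) − 2| = |-12|/(3(3n)) = 12/(3(3n)).
Since 3n ≥ 3n for n ≥ 1, this is ≤ 12/(3·3n) = (4/3)/n.
So |(6n - 4)/(3n) − 2| < ε whenever n > (4/3)/ε.
Take N_0 = (4/3)/ε. If n > N_0 then |(6n - 4)/(3n) − 2| ≤ (4/3)/n < ε.

N_0 = (4/3)/ε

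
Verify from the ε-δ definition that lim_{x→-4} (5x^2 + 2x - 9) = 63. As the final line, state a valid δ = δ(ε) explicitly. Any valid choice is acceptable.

Suppose ε > 0. We want δ > 0 such that 0 < |x + 4| < δ implies |(5x^2 + 2x - 9) − 63| < ε.
(5x^2 + 2x - 9) − 63 = 5x^2 + 2x - 72 = (x + 4)(5x - 18).
So |(5x^2 + 2x - 9) − 63| = |x + 4|·|5x - 18|.
Assume first that |x + 4| < 1, so |x| < 5. Then |5x - 18| ≤ 5·5 + 18 = 43.
Hence |(5x^2 + 2x - 9) − 63| ≤ 43|x + 4| < ε provided |x + 4| < ε/43.
Choosing δ = min(1, ε/43) ensures both conditions, hence |(5x^2 + 2x - 9) − 63| < ε.

δ = min(1, ε/43)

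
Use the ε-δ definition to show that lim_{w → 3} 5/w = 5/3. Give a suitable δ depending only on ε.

δ = min(3/2, (9/10)ε)

Let ε > 0. We seek δ > 0 such that 0 < |w − 3| < δ implies |5/w − (5/3)| < ε.
|5/w − (5/3)| = 5·|3 − w|/(3·|w|) = 5|w − 3|/(3|w|).
Require δ ≤ 3/2 so that |w| > 3 − 3/2 = 3/2, hence 3|w| > 9/2.
Then |5/w − (5/3)| < 5|w − 3|/(9/2), which is < ε when |w − 3| < (9/10)ε.
Take δ = min(3/2, (9/10)ε). Then 0 < |w − 3| < δ gives both |w − 3| < 3/2 and |w − 3| < (9/10)ε, so |5/w − (5/3)| < ε.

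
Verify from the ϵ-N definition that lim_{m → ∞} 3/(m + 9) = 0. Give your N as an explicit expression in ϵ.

N = 3/ϵ

Let ϵ > 0. For m ≥ 1, |3/(m + 9) − 0| = 3/(m + 9) ≤ 3/m.
We need 3/m < ϵ, i.e. m > 3/ϵ.
Take N = 3/ϵ. If m > N then |3/(m + 9)| ≤ 3/m < ϵ.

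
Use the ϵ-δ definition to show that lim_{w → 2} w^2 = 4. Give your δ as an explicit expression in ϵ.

δ = min(1, ϵ/5)

Let ϵ > 0 be given. We seek δ > 0 with 0 < |w − 2| < δ ⇒ |w^2 − 4| < ϵ.
Factor: w^2 − 4 = (w − 2)(w + 2), so |w^2 − 4| = |w − 2|·|w + 2|.
Restrict δ ≤ 1. Then |w − 2| < 1 gives |w| < 3, so by the triangle inequality |w + 2| ≤ 3 + 2 = 5.
Hence |w^2 − 4| ≤ 5|w − 2|, which is < ϵ once |w − 2| < ϵ/5.
Take δ = min(1, ϵ/5). If 0 < |w − 2| < δ then both bounds hold and |w^2 − 4| ≤ 5|w − 2| < 5·(ϵ/5) = ϵ.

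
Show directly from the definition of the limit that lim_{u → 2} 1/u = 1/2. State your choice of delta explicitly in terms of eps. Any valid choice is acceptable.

Let eps > 0. We seek delta > 0 such that 0 < |u − 2| < delta implies |1/u − (1/2)| < eps.
|1/u − (1/2)| = |2 − u|/(2·|u|) = |u − 2|/(2|u|).
Require delta ≤ 1 so that |u| > 2 − 1 = 1, hence 2|u| > 2.
Then |1/u − (1/2)| < |u − 2|/2, which is < eps when |u − 2| < 2eps.
Take delta = min(1, 2eps). Then 0 < |u − 2| < delta gives both |u − 2| < 1 and |u − 2| < 2eps, so |1/u − (1/2)| < eps.

delta = min(1, 2eps)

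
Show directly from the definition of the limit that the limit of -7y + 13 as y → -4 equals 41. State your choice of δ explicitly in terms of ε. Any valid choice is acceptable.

Let ε > 0. We need δ > 0 so that 0 < |y + 4| < δ implies |(-7y + 13) − 41| < ε.
|(-7y + 13) − 41| = |-7y - 28| = 7|y + 4|.
So 7|y + 4| < ε exactly when |y + 4| < ε/7.
Take δ = ε/7. If 0 < |y + 4| < δ then |(-7y + 13) − 41| = 7|y + 4| < 7·(ε/7) = ε.

δ = ε/7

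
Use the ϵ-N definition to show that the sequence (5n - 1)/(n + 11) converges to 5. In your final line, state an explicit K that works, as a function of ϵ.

Let ϵ > 0 be given. For n ≥ 1, |(5n - 1)/(n + 11) − 5| = |-56|/((n + 11)) = 56/((n + 11)).
Since n + 11 ≥ n for n ≥ 1, this is ≤ 56/(n) = 56/n.
So |(5n - 1)/(n + 11) − 5| < ϵ whenever n > 56/ϵ.
Take K = 56/ϵ. If n > K then |(5n - 1)/(n + 11) − 5| ≤ 56/n < ϵ.

K = 56/ϵ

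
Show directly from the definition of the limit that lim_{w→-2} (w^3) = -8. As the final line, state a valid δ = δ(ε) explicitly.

δ = min(1, ε/19)

Let ε > 0. We seek δ > 0 with 0 < |w + 2| < δ ⇒ |w^3 + 8| < ε.
Factor: w^3 + 8 = (w + 2)(w^2 - 2w + 4), so |w^3 + 8| = |w + 2|·|w^2 - 2w + 4|.
Restrict δ ≤ 1. Then |w + 2| < 1 gives |w| < 3, so by the triangle inequality |w^2 - 2w + 4| ≤ 3^2 + 2·3 + 4 = 19.
Hence |w^3 + 8| ≤ 19|w + 2|, which is < ε once |w + 2| < ε/19.
Take δ = min(1, ε/19). If 0 < |w + 2| < δ then both bounds hold and |w^3 + 8| ≤ 19|w + 2| < 19·(ε/19) = ε.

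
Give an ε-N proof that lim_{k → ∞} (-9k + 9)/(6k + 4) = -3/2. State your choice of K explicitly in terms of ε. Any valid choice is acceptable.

K = (5/2)/ε

Fix ε > 0. For k ≥ 1, |(-9k + 9)/(6k + 4) + 3/2| = |90|/(6(6k + 4)) = 90/(6(6k + 4)).
Since 6k + 4 ≥ 6k for k ≥ 1, this is ≤ 90/(6·6k) = (5/2)/k.
So |(-9k + 9)/(6k + 4) + 3/2| < ε whenever k > (5/2)/ε.
Take K = (5/2)/ε. If k > K then |(-9k + 9)/(6k + 4) + 3/2| ≤ (5/2)/k < ε.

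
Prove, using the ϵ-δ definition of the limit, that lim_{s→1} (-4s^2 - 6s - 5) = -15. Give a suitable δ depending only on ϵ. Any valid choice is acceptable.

δ = min(1, ϵ/18)

Let ϵ > 0. We want δ > 0 such that 0 < |s − 1| < δ implies |(-4s^2 - 6s - 5) + 15| < ϵ.
(-4s^2 - 6s - 5) + 15 = -4s^2 - 6s + 10 = (s − 1)(-4s - 10).
So |(-4s^2 - 6s - 5) + 15| = |s − 1|·|-4s - 10|.
Require δ ≤ 1. Then |s − 1| < 1 gives |s| < 2, and by the triangle inequality |-4s - 10| ≤ 4·2 + 10 = 18.
Hence |(-4s^2 - 6s - 5) + 15| ≤ 18|s − 1| < ϵ provided |s − 1| < ϵ/18.
Take δ = min(1, ϵ/18). Then 0 < |s − 1| < δ gives both |s − 1| < 1 and |s − 1| < ϵ/18, so |(-4s^2 - 6s - 5) + 15| < ϵ.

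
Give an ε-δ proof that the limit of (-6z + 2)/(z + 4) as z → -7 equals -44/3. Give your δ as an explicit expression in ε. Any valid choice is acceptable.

Let ε > 0 be given. We want δ > 0 with 0 < |z + 7| < δ ⇒ |(-6z + 2)/(z + 4) + 44/3| < ε.
Combining over a common denominator, (-6z + 2)/(z + 4) + 44/3 = [(-6z + 2)·(-3) − 44·(z + 4)] / [(-3)·(z + 4)] = -26(z + 7) / ((-3)(z + 4)).
So |(-6z + 2)/(z + 4) + 44/3| = 26|z + 7| / (3·|z + 4|).
Require δ ≤ 3/2, so |z + 4| ≥ |-3| − |z + 7| > 3 − 3/2 = 3/2.
Hence |(-6z + 2)/(z + 4) + 44/3| < 26|z + 7|/(3·(3/2)) = (52/9)|z + 7|, which is < ε once |z + 7| < (9/52)ε.
Take δ = min(3/2, (9/52)ε). Then 0 < |z + 7| < δ forces both bounds, so |(-6z + 2)/(z + 4) + 44/3| < ε.

δ = min(3/2, (9/52)ε)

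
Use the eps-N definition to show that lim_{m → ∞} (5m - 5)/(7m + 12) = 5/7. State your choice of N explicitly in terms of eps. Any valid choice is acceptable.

Let eps > 0 be given. For m ≥ 1, |(5m - 5)/(7m + 12) − (5/7)| = |-95|/(7(7m + 12)) = 95/(7(7m + 12)).
Since 7m + 12 ≥ 7m for m ≥ 1, this is ≤ 95/(7·7m) = (95/49)/m.
So |(5m - 5)/(7m + 12) − (5/7)| < eps whenever m > (95/49)/eps.
Take N = (95/49)/eps. If m > N then |(5m - 5)/(7m + 12) − (5/7)| ≤ (95/49)/m < eps.

N = (95/49)/eps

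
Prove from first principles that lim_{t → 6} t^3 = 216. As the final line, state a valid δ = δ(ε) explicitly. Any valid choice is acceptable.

δ = min(2, ε/148)

Suppose ε > 0. We seek δ > 0 with 0 < |t − 6| < δ ⇒ |t^3 − 216| < ε.
Factor: t^3 − 216 = (t − 6)(t^2 + 6t + 36), so |t^3 − 216| = |t − 6|·|t^2 + 6t + 36|.
Impose δ ≤ 2 so that |t| < 8; then |t^2 + 6t + 36| ≤ 148.
Hence |t^3 − 216| ≤ 148|t − 6|, which is < ε once |t − 6| < ε/148.
Take δ = min(2, ε/148). If 0 < |t − 6| < δ then both bounds hold and |t^3 − 216| ≤ 148|t − 6| < 148·(ε/148) = ε.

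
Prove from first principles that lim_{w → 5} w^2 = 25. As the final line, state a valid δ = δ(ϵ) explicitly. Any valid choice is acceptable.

δ = min(1, ϵ/11)

Fix ϵ > 0. We seek δ > 0 with 0 < |w − 5| < δ ⇒ |w^2 − 25| < ϵ.
Factor: w^2 − 25 = (w − 5)(w + 5), so |w^2 − 25| = |w − 5|·|w + 5|.
Restrict δ ≤ 1. Then |w − 5| < 1 gives |w| < 6, so by the triangle inequality |w + 5| ≤ 6 + 5 = 11.
Hence |w^2 − 25| ≤ 11|w − 5|, which is < ϵ once |w − 5| < ϵ/11.
Take δ = min(1, ϵ/11). If 0 < |w − 5| < δ then both bounds hold and |w^2 − 25| ≤ 11|w − 5| < 11·(ϵ/11) = ϵ.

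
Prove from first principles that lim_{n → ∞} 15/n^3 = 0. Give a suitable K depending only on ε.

Let ε > 0. For n ≥ 1, |15/n^3 − 0| = 15/n^3.
15/n^3 < ε ⇔ n^3 > 15/ε ⇔ n > (15/ε)^{1/3}.
Take K = (15/ε)^{1/3}. Then n > K implies 15/n^3 < ε.

K = (15/ε)^{1/3}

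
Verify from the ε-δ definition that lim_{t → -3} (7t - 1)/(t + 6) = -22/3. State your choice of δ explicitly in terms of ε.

δ = min(3/2, (9/86)ε)

Fix ε > 0. We want δ > 0 with 0 < |t + 3| < δ ⇒ |(7t - 1)/(t + 6) + 22/3| < ε.
Combining over a common denominator, (7t - 1)/(t + 6) + 22/3 = [(7t - 1)·3 − (-22)·(t + 6)] / [3·(t + 6)] = 43(t + 3) / (3(t + 6)).
So |(7t - 1)/(t + 6) + 22/3| = 43|t + 3| / (3·|t + 6|).
Restrict δ ≤ 3/2. Then |t + 3| < 3/2 gives |t + 6| = |(t + 3) + 3| ≥ 3 − 3/2 = 3/2.
Hence |(7t - 1)/(t + 6) + 22/3| < 43|t + 3|/(3·(3/2)) = (86/9)|t + 3|, which is < ε once |t + 3| < (9/86)ε.
Take δ = min(3/2, (9/86)ε). Then 0 < |t + 3| < δ forces both bounds, so |(7t - 1)/(t + 6) + 22/3| < ε.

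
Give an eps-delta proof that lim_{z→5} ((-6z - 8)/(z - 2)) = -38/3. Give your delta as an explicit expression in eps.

delta = min(3/2, (9/40)eps)

Suppose eps > 0. We want delta > 0 with 0 < |z − 5| < delta ⇒ |(-6z - 8)/(z - 2) + 38/3| < eps.
Combining over a common denominator, (-6z - 8)/(z - 2) + 38/3 = [(-6z - 8)·3 − (-38)·(z - 2)] / [3·(z - 2)] = 20(z − 5) / (3(z - 2)).
So |(-6z - 8)/(z - 2) + 38/3| = 20|z − 5| / (3·|z − 2|).
Require delta ≤ 3/2, so |z − 2| ≥ |3| − |z − 5| > 3 − 3/2 = 3/2.
Hence |(-6z - 8)/(z - 2) + 38/3| < 20|z − 5|/(3·(3/2)) = (40/9)|z − 5|, which is < eps once |z − 5| < (9/40)eps.
Take delta = min(3/2, (9/40)eps). Then 0 < |z − 5| < delta forces both bounds, so |(-6z - 8)/(z - 2) + 38/3| < eps.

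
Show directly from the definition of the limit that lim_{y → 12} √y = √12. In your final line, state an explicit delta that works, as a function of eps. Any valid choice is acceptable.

Let eps > 0 be given. We want delta > 0 such that 0 < |y − 12| < delta implies |√y − √12| < eps.
Rationalise: √y − √12 = (y − 12)/(√y + √12), so |√y − √12| = |y − 12|/(√y + √12).
Restrict delta ≤ 12 so that |y − 12| < 12 forces y > 0, and then √y + √12 > √12.
Hence |√y − √12| < |y − 12|/√12, which is < eps once |y − 12| < √12·eps.
Take delta = min(12, √12·eps). If 0 < |y − 12| < delta then y > 0 and |√y − √12| < |y − 12|/√12 < eps.

delta = min(12, √12·eps)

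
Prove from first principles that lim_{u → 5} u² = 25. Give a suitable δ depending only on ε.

Fix ε > 0. We seek δ > 0 with 0 < |u − 5| < δ ⇒ |u² − 25| < ε.
Factor: u² − 25 = (u − 5)(u + 5), so |u² − 25| = |u − 5|·|u + 5|.
Impose δ ≤ 2 so that |u| < 7; then |u + 5| ≤ 12.
Hence |u² − 25| ≤ 12|u − 5|, which is < ε once |u − 5| < ε/12.
Take δ = min(2, ε/12). If 0 < |u − 5| < δ then both bounds hold and |u² − 25| ≤ 12|u − 5| < 12·(ε/12) = ε.

δ = min(2, ε/12)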